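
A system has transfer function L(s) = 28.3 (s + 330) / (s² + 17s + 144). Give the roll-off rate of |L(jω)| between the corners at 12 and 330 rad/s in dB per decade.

-40 dB/decade

In this band the factors already past their corner are: complex pole pair at ωₙ ≈ 12; net slope = -40 dB/decade.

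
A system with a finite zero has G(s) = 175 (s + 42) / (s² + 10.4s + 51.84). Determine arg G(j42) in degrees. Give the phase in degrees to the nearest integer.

∠(j42 + 42) = arctan(42/42) = 45.00°
∠[(j42)² + 10.4(j42) + 51.84] = ∠[-1712.2 + j436.8] = 165.69°
∠G(j42) = 45.00° − 165.69° = -120.69°

-121°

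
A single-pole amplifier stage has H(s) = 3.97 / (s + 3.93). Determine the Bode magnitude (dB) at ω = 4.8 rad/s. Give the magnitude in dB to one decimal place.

|j4.8 + 3.93| = √(4.8² + 3.93²) = 6.204
|H(j4.8)| = 3.97 / 6.204 = 0.63995
20 log₁₀(0.63995) = -3.88 dB

-3.9 dB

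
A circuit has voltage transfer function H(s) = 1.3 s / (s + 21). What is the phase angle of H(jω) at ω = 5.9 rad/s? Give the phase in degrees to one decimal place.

∠(j5.9) = 90.00°
∠(j5.9 + 21) = arctan(5.9/21) = 15.69°
∠H(j5.9) = 90.00° − 15.69° = 74.31°

74.3 deg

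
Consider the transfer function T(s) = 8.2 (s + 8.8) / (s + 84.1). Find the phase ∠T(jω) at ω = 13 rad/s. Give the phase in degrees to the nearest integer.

∠(j13 + 8.8) = arctan(13/8.8) = 55.91°
∠(j13 + 84.1) = arctan(13/84.1) = 8.79°
∠T(j13) = 55.91° − 8.79° = 47.12°

47°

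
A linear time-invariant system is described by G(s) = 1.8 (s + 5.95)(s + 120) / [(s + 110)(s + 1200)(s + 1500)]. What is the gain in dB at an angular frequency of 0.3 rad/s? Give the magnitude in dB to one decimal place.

-103.7 dB

|j0.3 + 5.95| = √(0.3² + 5.95²) = 5.958
|j0.3 + 120| = √(0.3² + 120²) = 120
|j0.3 + 110| = √(0.3² + 110²) = 110
|j0.3 + 1200| = √(0.3² + 1200²) = 1200
|j0.3 + 1500| = √(0.3² + 1500²) = 1500
|G(j0.3)| = 1.8 × 5.958 × 120 / (110 × 1200 × 1500) = 6.4992e-06
20 log₁₀(6.4992e-06) = -103.74 dB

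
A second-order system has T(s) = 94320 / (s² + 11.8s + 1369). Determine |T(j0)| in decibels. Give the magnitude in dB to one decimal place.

T(0) = 94320 / 1369 = 68.897
20 log₁₀(68.897) = 36.76 dB

36.8 dB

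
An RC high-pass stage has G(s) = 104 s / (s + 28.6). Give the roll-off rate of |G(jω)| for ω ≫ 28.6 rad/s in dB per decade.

0 dB/decade

With 1 zero and 1 pole, the high-frequency asymptotic slope is 20 × (1 − 1) = 0 dB/decade.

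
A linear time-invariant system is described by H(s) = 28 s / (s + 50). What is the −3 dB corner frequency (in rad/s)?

For a single-pole high-pass, the −3 dB point is at the pole: ω = 50 rad/s.

50 rad/s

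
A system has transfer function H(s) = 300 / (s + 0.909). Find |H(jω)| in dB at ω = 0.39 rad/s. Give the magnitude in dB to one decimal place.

|j0.39 + 0.909| = √(0.39² + 0.909²) = 0.9891
|H(j0.39)| = 300 / 0.9891 = 303.3
20 log₁₀(303.3) = 49.64 dB

49.6 dB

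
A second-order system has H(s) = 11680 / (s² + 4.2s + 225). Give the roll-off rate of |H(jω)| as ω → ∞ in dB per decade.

With 0 zeros and 2 poles, the high-frequency asymptotic slope is 20 × (0 − 2) = -40 dB/decade.

-40 dB/decade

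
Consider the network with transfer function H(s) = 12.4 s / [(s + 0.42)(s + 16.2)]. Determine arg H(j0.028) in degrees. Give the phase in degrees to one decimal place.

86.1°

∠(j0.028) = 90.00°
∠(j0.028 + 0.42) = arctan(0.028/0.42) = 3.81°
∠(j0.028 + 16.2) = arctan(0.028/16.2) = 0.10°
∠H(j0.028) = 90.00° − (3.81° + 0.10°) = 86.09°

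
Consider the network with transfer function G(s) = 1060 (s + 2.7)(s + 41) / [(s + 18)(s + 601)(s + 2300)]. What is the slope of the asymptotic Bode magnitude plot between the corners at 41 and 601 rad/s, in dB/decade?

In this band the factors already past their corner are: zero at 2.7, zero at 41, pole at 18; net slope = 20 dB/decade.

20 dB/decade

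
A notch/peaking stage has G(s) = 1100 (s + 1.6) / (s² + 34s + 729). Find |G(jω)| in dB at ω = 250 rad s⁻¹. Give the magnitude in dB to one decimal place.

|j250 + 1.6| = √(250² + 1.6²) = 250
|(j250)² + 34(j250) + 729| = |-61771 + j8500| = 6.235e+04
|G(j250)| = 1100 × 250 / 6.235e+04 = 4.4105
20 log₁₀(4.4105) = 12.89 dB

12.9 dB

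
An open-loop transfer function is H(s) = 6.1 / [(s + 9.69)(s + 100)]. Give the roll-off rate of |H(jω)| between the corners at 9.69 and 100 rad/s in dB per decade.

-20 dB/decade

In this band the factors already past their corner are: pole at 9.69; net slope = -20 dB/decade.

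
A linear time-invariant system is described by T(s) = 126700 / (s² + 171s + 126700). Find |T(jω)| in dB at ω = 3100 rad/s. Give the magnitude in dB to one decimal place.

|(j3100)² + 171(j3100) + 126700| = |-9.4833e+06 + j5.301e+05| = 9.498e+06
|T(j3100)| = 126700 / 9.498e+06 = 0.01334
20 log₁₀(0.01334) = -37.50 dB

-37.5 dB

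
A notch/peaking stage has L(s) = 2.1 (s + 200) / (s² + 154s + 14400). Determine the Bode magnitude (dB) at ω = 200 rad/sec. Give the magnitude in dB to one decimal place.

-36.6 dB

|j200 + 200| = √(200² + 200²) = 282.8
|(j200)² + 154(j200) + 14400| = |-25600 + j30800| = 4.005e+04
|L(j200)| = 2.1 × 282.8 / 4.005e+04 = 0.014831
20 log₁₀(0.014831) = -36.58 dB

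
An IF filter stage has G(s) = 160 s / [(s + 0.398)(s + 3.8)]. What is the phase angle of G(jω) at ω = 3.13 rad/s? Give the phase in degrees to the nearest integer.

-32°

∠(j3.13) = 90.00°
∠(j3.13 + 0.398) = arctan(3.13/0.398) = 82.75°
∠(j3.13 + 3.8) = arctan(3.13/3.8) = 39.48°
∠G(j3.13) = 90.00° − (82.75° + 39.48°) = -32.23°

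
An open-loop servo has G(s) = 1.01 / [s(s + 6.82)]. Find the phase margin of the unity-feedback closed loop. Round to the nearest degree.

Gain crossover: |G(jω)| = 1 at ω ≈ 0.148 rad s⁻¹.
∠G(j0.148) = −90° − arctan(0.148/6.82) ≈ -91.24°
PM = 180° + (-91.24°) = 88.76°

89°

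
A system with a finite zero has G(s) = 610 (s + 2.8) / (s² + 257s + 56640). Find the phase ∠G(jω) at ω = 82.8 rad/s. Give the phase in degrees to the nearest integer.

∠(j82.8 + 2.8) = arctan(82.8/2.8) = 88.06°
∠[(j82.8)² + 257(j82.8) + 56640] = ∠[49784 + j21280] = 23.14°
∠G(j82.8) = 88.06° − 23.14° = 64.92°

65°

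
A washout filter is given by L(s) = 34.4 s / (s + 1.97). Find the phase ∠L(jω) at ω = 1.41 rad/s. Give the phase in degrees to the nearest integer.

∠(j1.41) = 90.00°
∠(j1.41 + 1.97) = arctan(1.41/1.97) = 35.59°
∠L(j1.41) = 90.00° − 35.59° = 54.41°

54 deg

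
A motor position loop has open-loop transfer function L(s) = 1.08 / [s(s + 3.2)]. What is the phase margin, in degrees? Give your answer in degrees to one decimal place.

84.0°

Gain crossover: |L(jω)| = 1 at ω ≈ 0.336 rad/s.
∠L(j0.336) = −90° − arctan(0.336/3.2) ≈ -95.99°
PM = 180° + (-95.99°) = 84.01°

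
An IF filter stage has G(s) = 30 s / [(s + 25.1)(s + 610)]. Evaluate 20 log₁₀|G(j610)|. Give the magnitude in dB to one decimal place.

-29.2 dB

|j610| = 610
|j610 + 25.1| = √(610² + 25.1²) = 610.5
|j610 + 610| = √(610² + 610²) = 862.7
|G(j610)| = 30 × 610 / (610.5 × 862.7) = 0.034746
20 log₁₀(0.034746) = -29.18 dB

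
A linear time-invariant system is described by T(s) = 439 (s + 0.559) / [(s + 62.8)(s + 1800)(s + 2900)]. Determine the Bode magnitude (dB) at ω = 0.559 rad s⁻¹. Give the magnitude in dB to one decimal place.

|j0.559 + 0.559| = √(0.559² + 0.559²) = 0.7905
|j0.559 + 62.8| = √(0.559² + 62.8²) = 62.8
|j0.559 + 1800| = √(0.559² + 1800²) = 1800
|j0.559 + 2900| = √(0.559² + 2900²) = 2900
|T(j0.559)| = 439 × 0.7905 / (62.8 × 1800 × 2900) = 1.0586e-06
20 log₁₀(1.0586e-06) = -119.51 dB

-119.5 dB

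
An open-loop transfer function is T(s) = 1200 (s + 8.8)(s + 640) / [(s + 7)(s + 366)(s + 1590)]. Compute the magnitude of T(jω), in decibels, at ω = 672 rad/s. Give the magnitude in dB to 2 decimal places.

-1.48 dB

|j672 + 8.8| = √(672² + 8.8²) = 672.1
|j672 + 640| = √(672² + 640²) = 928
|j672 + 7| = √(672² + 7²) = 672
|j672 + 366| = √(672² + 366²) = 765.2
|j672 + 1590| = √(672² + 1590²) = 1726
|T(j672)| = 1200 × 672.1 × 928 / (672 × 765.2 × 1726) = 0.8431
20 log₁₀(0.8431) = -1.482 dB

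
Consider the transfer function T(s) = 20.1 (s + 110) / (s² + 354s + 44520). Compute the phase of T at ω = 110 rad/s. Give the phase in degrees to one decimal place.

-5.2°

∠(j110 + 110) = arctan(110/110) = 45.00°
∠[(j110)² + 354(j110) + 44520] = ∠[32420 + j38940] = 50.22°
∠T(j110) = 45.00° − 50.22° = -5.22°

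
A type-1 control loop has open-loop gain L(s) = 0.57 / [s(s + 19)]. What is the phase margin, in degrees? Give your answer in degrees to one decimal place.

89.9°

Gain crossover: |L(jω)| = 1 at ω ≈ 0.03 rad/sec.
∠L(j0.03) = −90° − arctan(0.03/19) ≈ -90.09°
PM = 180° + (-90.09°) = 89.91°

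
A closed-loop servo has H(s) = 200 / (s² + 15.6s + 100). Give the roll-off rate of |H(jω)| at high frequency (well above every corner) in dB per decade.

With 0 zeros and 2 poles, the high-frequency asymptotic slope is 20 × (0 − 2) = -40 dB/decade.

-40 dB/decade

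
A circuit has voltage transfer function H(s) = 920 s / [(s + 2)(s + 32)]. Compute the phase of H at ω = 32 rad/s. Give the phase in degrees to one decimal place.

-41.4°

∠(j32) = 90.00°
∠(j32 + 2) = arctan(32/2) = 86.42°
∠(j32 + 32) = arctan(32/32) = 45.00°
∠H(j32) = 90.00° − (86.42° + 45.00°) = -41.42°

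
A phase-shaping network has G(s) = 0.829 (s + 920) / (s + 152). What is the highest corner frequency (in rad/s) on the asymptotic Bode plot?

920 rad/s

Break frequencies occur at each pole and zero magnitude: 152 rad/s, 920 rad/s.
The highest is 920 rad/s.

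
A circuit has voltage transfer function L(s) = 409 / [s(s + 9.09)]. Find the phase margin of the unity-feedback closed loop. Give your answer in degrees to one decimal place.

Gain crossover: |L(jω)| = 1 at ω ≈ 19.2 rad/s.
∠L(j19.2) = −90° − arctan(19.2/9.09) ≈ -154.70°
PM = 180° + (-154.70°) = 25.30°

25.3°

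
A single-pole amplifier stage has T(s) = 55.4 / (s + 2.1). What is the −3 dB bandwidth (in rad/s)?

For a single-pole low-pass, the −3 dB point is at the pole: ω = 2.1 rad/s.

2.1 rad/s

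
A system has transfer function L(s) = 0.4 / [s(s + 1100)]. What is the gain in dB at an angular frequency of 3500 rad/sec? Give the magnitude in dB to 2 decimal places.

-150.13 dB

|j3500 + 1100| = √(3500² + 1100²) = 3669
|j3500| = 3500
|L(j3500)| = 0.4 / (3669 × 3500) = 3.1151e-08
20 log₁₀(3.1151e-08) = -150.131 dB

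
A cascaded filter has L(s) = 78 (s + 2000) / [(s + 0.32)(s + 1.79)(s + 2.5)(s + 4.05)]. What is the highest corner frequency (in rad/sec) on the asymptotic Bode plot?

Break frequencies occur at each pole and zero magnitude: 0.32 rad/sec, 1.79 rad/sec, 2.5 rad/sec, 4.05 rad/sec, 2000 rad/sec.
The highest is 2000 rad/sec.

2000 rad/sec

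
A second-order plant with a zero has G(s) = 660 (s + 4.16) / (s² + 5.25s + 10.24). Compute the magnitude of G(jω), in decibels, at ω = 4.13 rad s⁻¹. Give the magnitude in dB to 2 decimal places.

44.62 dB

|j4.13 + 4.16| = √(4.13² + 4.16²) = 5.862
|(j4.13)² + 5.25(j4.13) + 10.24| = |-6.8169 + j21.683| = 22.73
|G(j4.13)| = 660 × 5.862 / 22.73 = 170.22
20 log₁₀(170.22) = 44.620 dB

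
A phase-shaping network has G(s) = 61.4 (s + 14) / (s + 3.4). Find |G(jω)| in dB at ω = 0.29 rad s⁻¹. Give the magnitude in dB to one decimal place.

|j0.29 + 14| = √(0.29² + 14²) = 14
|j0.29 + 3.4| = √(0.29² + 3.4²) = 3.412
|G(j0.29)| = 61.4 × 14 / 3.412 = 251.96
20 log₁₀(251.96) = 48.03 dB

48.0 dB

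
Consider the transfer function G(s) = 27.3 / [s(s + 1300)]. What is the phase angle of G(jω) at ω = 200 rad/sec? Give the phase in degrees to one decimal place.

∠(j200 + 1300) = arctan(200/1300) = 8.75°
∠(j200) = 90.00°
∠G(j200) = − (8.75° + 90.00°) = -98.75°

-98.7°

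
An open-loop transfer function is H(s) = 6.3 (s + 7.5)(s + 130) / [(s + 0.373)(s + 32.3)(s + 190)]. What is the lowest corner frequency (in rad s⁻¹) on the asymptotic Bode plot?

0.373 rad s⁻¹

Break frequencies occur at each pole and zero magnitude: 0.373 rad s⁻¹, 7.5 rad s⁻¹, 32.3 rad s⁻¹, 130 rad s⁻¹, 190 rad s⁻¹.
The lowest is 0.373 rad s⁻¹.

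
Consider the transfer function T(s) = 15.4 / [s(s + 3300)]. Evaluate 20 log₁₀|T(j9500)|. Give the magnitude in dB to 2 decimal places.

-135.85 dB

|j9500 + 3300| = √(9500² + 3300²) = 1.006e+04
|j9500| = 9500
|T(j9500)| = 15.4 / (1.006e+04 × 9500) = 1.6119e-07
20 log₁₀(1.6119e-07) = -135.853 dB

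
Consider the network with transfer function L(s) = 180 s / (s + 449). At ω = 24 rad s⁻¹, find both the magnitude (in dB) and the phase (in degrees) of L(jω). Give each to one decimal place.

|L| = 19.7 dB, ∠L = 86.9 deg

|j24| = 24
|j24 + 449| = √(24² + 449²) = 449.6
|L(j24)| = 180 × 24 / 449.6 = 9.6077
20 log₁₀(9.6077) = 19.65 dB
∠(j24) = 90.00°
∠(j24 + 449) = arctan(24/449) = 3.06°
∠L(j24) = 90.00° − 3.06° = 86.94°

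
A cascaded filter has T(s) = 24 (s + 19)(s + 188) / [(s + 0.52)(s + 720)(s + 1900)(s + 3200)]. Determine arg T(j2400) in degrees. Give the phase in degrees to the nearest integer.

∠(j2400 + 19) = arctan(2400/19) = 89.55°
∠(j2400 + 188) = arctan(2400/188) = 85.52°
∠(j2400 + 0.52) = arctan(2400/0.52) = 89.99°
∠(j2400 + 720) = arctan(2400/720) = 73.30°
∠(j2400 + 1900) = arctan(2400/1900) = 51.63°
∠(j2400 + 3200) = arctan(2400/3200) = 36.87°
∠T(j2400) = 89.55° + 85.52° − (89.99° + 73.30° + 51.63° + 36.87°) = -76.72°

-77 deg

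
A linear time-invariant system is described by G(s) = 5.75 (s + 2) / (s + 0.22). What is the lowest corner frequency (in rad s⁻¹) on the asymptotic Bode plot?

Break frequencies occur at each pole and zero magnitude: 0.22 rad s⁻¹, 2 rad s⁻¹.
The lowest is 0.22 rad s⁻¹.

0.22 rad s⁻¹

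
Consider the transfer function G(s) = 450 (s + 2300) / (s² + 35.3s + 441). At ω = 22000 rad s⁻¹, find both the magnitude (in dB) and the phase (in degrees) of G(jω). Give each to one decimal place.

|G| = -33.7 dB, ∠G = -95.9 deg

|j22000 + 2300| = √(22000² + 2300²) = 2.212e+04
|(j22000)² + 35.3(j22000) + 441| = |-4.84e+08 + j7.766e+05| = 4.84e+08
|G(j22000)| = 450 × 2.212e+04 / 4.84e+08 = 0.020566
20 log₁₀(0.020566) = -33.74 dB
∠(j22000 + 2300) = arctan(22000/2300) = 84.03°
∠[(j22000)² + 35.3(j22000) + 441] = ∠[-4.84e+08 + j7.766e+05] = 179.91°
∠G(j22000) = 84.03° − 179.91° = -95.88°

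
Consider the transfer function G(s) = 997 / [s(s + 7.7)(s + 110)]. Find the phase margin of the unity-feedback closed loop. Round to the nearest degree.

81°

Gain crossover: |G(jω)| = 1 at ω ≈ 1.16 rad/s.
∠G(j1.16) = −90° − arctan(1.16/7.7) − arctan(1.16/110) ≈ -99.20°
PM = 180° + (-99.20°) = 80.80°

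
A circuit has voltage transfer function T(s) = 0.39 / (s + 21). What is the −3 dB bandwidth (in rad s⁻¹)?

For a single-pole low-pass, the −3 dB point is at the pole: ω = 21 rad s⁻¹.

21 rad s⁻¹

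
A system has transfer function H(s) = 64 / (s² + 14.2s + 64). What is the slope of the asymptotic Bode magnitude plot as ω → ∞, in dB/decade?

-40 dB/decade

With 0 zeros and 2 poles, the high-frequency asymptotic slope is 20 × (0 − 2) = -40 dB/decade.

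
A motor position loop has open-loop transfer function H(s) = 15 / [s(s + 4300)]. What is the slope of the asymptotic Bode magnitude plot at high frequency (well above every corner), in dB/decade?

-40 dB/decade

With 0 zeros and 2 poles, the high-frequency asymptotic slope is 20 × (0 − 2) = -40 dB/decade.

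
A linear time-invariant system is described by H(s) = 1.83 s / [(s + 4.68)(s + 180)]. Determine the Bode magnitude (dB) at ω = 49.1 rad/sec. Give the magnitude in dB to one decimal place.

-40.2 dB

|j49.1| = 49.1
|j49.1 + 4.68| = √(49.1² + 4.68²) = 49.32
|j49.1 + 180| = √(49.1² + 180²) = 186.6
|H(j49.1)| = 1.83 × 49.1 / (49.32 × 186.6) = 0.0097641
20 log₁₀(0.0097641) = -40.21 dB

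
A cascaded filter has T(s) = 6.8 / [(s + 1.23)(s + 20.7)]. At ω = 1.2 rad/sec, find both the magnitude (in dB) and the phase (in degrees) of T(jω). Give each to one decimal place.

|j1.2 + 1.23| = √(1.2² + 1.23²) = 1.718
|j1.2 + 20.7| = √(1.2² + 20.7²) = 20.73
|T(j1.2)| = 6.8 / (1.718 × 20.73) = 0.19085
20 log₁₀(0.19085) = -14.39 dB
∠(j1.2 + 1.23) = arctan(1.2/1.23) = 44.29°
∠(j1.2 + 20.7) = arctan(1.2/20.7) = 3.32°
∠T(j1.2) = − (44.29° + 3.32°) = -47.61°

|T| = -14.4 dB, ∠T = -47.6 deg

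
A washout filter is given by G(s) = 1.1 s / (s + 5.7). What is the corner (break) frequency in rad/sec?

5.7 rad/sec

The single real pole at s = −5.7 gives a corner at ω = 5.7 rad/sec.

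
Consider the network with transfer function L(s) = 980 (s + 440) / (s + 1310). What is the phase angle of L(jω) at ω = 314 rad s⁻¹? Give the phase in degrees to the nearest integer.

∠(j314 + 440) = arctan(314/440) = 35.51°
∠(j314 + 1310) = arctan(314/1310) = 13.48°
∠L(j314) = 35.51° − 13.48° = 22.03°

22°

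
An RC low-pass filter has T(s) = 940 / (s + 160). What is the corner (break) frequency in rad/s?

The single real pole at s = −160 gives a corner at ω = 160 rad/s.

160 rad/s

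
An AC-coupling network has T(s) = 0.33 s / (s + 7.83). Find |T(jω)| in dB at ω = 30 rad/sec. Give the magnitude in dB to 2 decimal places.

|j30| = 30
|j30 + 7.83| = √(30² + 7.83²) = 31
|T(j30)| = 0.33 × 30 / 31 = 0.3193
20 log₁₀(0.3193) = -9.916 dB

-9.92 dB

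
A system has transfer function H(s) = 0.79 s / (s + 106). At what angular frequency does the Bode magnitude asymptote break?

106 rad/s

The single real pole at s = −106 gives a corner at ω = 106 rad/s.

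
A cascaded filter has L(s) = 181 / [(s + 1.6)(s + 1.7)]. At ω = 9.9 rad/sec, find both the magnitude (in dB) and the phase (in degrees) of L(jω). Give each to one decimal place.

|j9.9 + 1.6| = √(9.9² + 1.6²) = 10.03
|j9.9 + 1.7| = √(9.9² + 1.7²) = 10.04
|L(j9.9)| = 181 / (10.03 × 10.04) = 1.7968
20 log₁₀(1.7968) = 5.09 dB
∠(j9.9 + 1.6) = arctan(9.9/1.6) = 80.82°
∠(j9.9 + 1.7) = arctan(9.9/1.7) = 80.26°
∠L(j9.9) = − (80.82° + 80.26°) = -161.08°

|L| = 5.1 dB, ∠L = -161.1 deg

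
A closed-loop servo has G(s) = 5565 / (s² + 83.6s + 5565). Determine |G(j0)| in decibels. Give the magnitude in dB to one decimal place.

G(0) = 5565 / 5565 = 1
20 log₁₀(1) = 0.00 dB

0.0 dB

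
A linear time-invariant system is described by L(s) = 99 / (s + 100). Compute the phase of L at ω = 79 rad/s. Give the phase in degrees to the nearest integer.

-38°

∠(j79 + 100) = arctan(79/100) = 38.31°
∠L(j79) = −38.31° = -38.31°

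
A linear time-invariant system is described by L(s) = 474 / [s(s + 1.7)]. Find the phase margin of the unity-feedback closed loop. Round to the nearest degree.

Gain crossover: |L(jω)| = 1 at ω ≈ 21.7 rad s⁻¹.
∠L(j21.7) = −90° − arctan(21.7/1.7) ≈ -175.53°
PM = 180° + (-175.53°) = 4.47°

4°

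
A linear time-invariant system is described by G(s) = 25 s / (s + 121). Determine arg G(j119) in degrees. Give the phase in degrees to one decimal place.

∠(j119) = 90.00°
∠(j119 + 121) = arctan(119/121) = 44.52°
∠G(j119) = 90.00° − 44.52° = 45.48°

45.5°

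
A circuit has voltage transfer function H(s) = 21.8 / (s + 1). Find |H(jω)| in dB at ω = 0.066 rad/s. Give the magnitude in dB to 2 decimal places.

|j0.066 + 1| = √(0.066² + 1²) = 1.002
|H(j0.066)| = 21.8 / 1.002 = 21.753
20 log₁₀(21.753) = 26.750 dB

26.75 dB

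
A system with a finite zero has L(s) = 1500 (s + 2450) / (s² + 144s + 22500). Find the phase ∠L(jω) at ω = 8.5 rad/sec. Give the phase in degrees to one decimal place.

∠(j8.5 + 2450) = arctan(8.5/2450) = 0.20°
∠[(j8.5)² + 144(j8.5) + 22500] = ∠[22428 + j1224] = 3.12°
∠L(j8.5) = 0.20° − 3.12° = -2.93°

-2.9°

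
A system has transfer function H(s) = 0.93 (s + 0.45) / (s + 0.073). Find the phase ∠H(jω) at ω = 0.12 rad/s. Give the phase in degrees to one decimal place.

-43.8°

∠(j0.12 + 0.45) = arctan(0.12/0.45) = 14.93°
∠(j0.12 + 0.073) = arctan(0.12/0.073) = 58.69°
∠H(j0.12) = 14.93° − 58.69° = -43.76°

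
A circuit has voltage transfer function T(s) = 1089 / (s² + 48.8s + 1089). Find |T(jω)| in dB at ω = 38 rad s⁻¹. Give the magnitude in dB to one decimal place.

|(j38)² + 48.8(j38) + 1089| = |-355 + j1854.4| = 1888
|T(j38)| = 1089 / 1888 = 0.57678
20 log₁₀(0.57678) = -4.78 dB

-4.8 dB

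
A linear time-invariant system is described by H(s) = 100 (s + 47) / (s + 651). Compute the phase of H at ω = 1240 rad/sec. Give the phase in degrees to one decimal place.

25.5 deg

∠(j1240 + 47) = arctan(1240/47) = 87.83°
∠(j1240 + 651) = arctan(1240/651) = 62.30°
∠H(j1240) = 87.83° − 62.30° = 25.53°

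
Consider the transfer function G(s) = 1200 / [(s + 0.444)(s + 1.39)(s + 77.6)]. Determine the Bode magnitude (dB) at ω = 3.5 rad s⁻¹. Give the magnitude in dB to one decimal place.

|j3.5 + 0.444| = √(3.5² + 0.444²) = 3.528
|j3.5 + 1.39| = √(3.5² + 1.39²) = 3.766
|j3.5 + 77.6| = √(3.5² + 77.6²) = 77.68
|G(j3.5)| = 1200 / (3.528 × 3.766 × 77.68) = 1.1627
20 log₁₀(1.1627) = 1.31 dB

1.3 dB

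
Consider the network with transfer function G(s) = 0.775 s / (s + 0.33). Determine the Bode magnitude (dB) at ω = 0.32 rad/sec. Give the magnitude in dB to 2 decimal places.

-5.36 dB

|j0.32| = 0.32
|j0.32 + 0.33| = √(0.32² + 0.33²) = 0.4597
|G(j0.32)| = 0.775 × 0.32 / 0.4597 = 0.53951
20 log₁₀(0.53951) = -5.360 dB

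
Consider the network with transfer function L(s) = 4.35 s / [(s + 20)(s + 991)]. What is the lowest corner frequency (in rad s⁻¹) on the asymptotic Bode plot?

20 rad s⁻¹

Break frequencies occur at each pole and zero magnitude: 20 rad s⁻¹, 991 rad s⁻¹.
The lowest is 20 rad s⁻¹.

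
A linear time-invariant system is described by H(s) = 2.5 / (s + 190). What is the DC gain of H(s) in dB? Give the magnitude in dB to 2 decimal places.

-37.62 dB

H(0) = 2.5 / 190 = 0.013158
20 log₁₀(0.013158) = -37.616 dB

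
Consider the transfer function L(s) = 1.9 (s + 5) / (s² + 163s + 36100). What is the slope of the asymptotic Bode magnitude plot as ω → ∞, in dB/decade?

-20 dB/decade

With 1 zero and 2 poles, the high-frequency asymptotic slope is 20 × (1 − 2) = -20 dB/decade.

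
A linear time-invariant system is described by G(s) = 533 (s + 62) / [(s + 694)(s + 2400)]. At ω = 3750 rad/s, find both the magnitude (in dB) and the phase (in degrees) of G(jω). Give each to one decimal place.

|j3750 + 62| = √(3750² + 62²) = 3751
|j3750 + 694| = √(3750² + 694²) = 3814
|j3750 + 2400| = √(3750² + 2400²) = 4452
|G(j3750)| = 533 × 3751 / (3814 × 4452) = 0.11773
20 log₁₀(0.11773) = -18.58 dB
∠(j3750 + 62) = arctan(3750/62) = 89.05°
∠(j3750 + 694) = arctan(3750/694) = 79.52°
∠(j3750 + 2400) = arctan(3750/2400) = 57.38°
∠G(j3750) = 89.05° − (79.52° + 57.38°) = -47.84°

|G| = -18.6 dB, ∠G = -47.8 deg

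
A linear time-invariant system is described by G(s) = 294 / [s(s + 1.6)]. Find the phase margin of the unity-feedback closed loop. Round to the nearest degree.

Gain crossover: |G(jω)| = 1 at ω ≈ 17.1 rad/sec.
∠G(j17.1) = −90° − arctan(17.1/1.6) ≈ -174.66°
PM = 180° + (-174.66°) = 5.34°

5°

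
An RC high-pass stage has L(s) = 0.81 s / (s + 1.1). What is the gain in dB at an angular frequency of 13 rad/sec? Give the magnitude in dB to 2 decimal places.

-1.86 dB

|j13| = 13
|j13 + 1.1| = √(13² + 1.1²) = 13.05
|L(j13)| = 0.81 × 13 / 13.05 = 0.80712
20 log₁₀(0.80712) = -1.861 dB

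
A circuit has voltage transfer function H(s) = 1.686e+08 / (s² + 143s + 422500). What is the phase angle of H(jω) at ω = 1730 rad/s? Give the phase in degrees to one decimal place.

∠[(j1730)² + 143(j1730) + 422500] = ∠[-2.5704e+06 + j2.4739e+05] = 174.50°
∠H(j1730) = −174.50° = -174.50°

-174.5°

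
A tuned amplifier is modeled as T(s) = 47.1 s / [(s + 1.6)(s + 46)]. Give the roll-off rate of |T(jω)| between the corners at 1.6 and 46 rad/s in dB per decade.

In this band the factors already past their corner are: 1 differentiator zero, pole at 1.6; net slope = 0 dB/decade.

0 dB/decade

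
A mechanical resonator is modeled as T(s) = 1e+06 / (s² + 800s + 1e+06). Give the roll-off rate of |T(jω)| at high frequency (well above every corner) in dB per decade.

-40 dB/decade

With 0 zeros and 2 poles, the high-frequency asymptotic slope is 20 × (0 − 2) = -40 dB/decade.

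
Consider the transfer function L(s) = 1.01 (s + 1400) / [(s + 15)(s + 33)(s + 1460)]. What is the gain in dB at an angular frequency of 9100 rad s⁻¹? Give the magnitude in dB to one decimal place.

-158.3 dB

|j9100 + 1400| = √(9100² + 1400²) = 9207
|j9100 + 15| = √(9100² + 15²) = 9100
|j9100 + 33| = √(9100² + 33²) = 9100
|j9100 + 1460| = √(9100² + 1460²) = 9216
|L(j9100)| = 1.01 × 9207 / (9100 × 9100 × 9216) = 1.2184e-08
20 log₁₀(1.2184e-08) = -158.28 dB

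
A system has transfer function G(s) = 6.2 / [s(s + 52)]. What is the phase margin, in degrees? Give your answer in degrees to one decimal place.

Gain crossover: |G(jω)| = 1 at ω ≈ 0.119 rad/s.
∠G(j0.119) = −90° − arctan(0.119/52) ≈ -90.13°
PM = 180° + (-90.13°) = 89.87°

89.9°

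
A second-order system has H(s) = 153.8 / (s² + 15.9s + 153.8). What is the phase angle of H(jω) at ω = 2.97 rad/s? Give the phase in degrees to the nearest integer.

-18 deg

∠[(j2.97)² + 15.9(j2.97) + 153.8] = ∠[144.98 + j47.223] = 18.04°
∠H(j2.97) = −18.04° = -18.04°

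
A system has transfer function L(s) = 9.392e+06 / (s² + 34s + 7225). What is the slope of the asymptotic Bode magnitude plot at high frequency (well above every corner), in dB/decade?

-40 dB/decade

With 0 zeros and 2 poles, the high-frequency asymptotic slope is 20 × (0 − 2) = -40 dB/decade.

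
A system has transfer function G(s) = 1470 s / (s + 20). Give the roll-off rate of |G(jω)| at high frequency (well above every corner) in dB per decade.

With 1 zero and 1 pole, the high-frequency asymptotic slope is 20 × (1 − 1) = 0 dB/decade.

0 dB/decade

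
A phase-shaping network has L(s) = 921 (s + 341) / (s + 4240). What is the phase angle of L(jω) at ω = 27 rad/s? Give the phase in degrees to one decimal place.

4.2°

∠(j27 + 341) = arctan(27/341) = 4.53°
∠(j27 + 4240) = arctan(27/4240) = 0.36°
∠L(j27) = 4.53° − 0.36° = 4.16°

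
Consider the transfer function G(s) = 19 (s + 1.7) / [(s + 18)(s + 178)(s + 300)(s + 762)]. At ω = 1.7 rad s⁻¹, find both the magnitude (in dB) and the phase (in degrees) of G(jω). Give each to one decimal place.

|j1.7 + 1.7| = √(1.7² + 1.7²) = 2.404
|j1.7 + 18| = √(1.7² + 18²) = 18.08
|j1.7 + 178| = √(1.7² + 178²) = 178
|j1.7 + 300| = √(1.7² + 300²) = 300
|j1.7 + 762| = √(1.7² + 762²) = 762
|G(j1.7)| = 19 × 2.404 / (18.08 × 178 × 300 × 762) = 6.2086e-08
20 log₁₀(6.2086e-08) = -144.14 dB
∠(j1.7 + 1.7) = arctan(1.7/1.7) = 45.00°
∠(j1.7 + 18) = arctan(1.7/18) = 5.40°
∠(j1.7 + 178) = arctan(1.7/178) = 0.55°
∠(j1.7 + 300) = arctan(1.7/300) = 0.32°
∠(j1.7 + 762) = arctan(1.7/762) = 0.13°
∠G(j1.7) = 45.00° − (5.40° + 0.55° + 0.32° + 0.13°) = 38.61°

|G| = -144.1 dB, ∠G = 38.6°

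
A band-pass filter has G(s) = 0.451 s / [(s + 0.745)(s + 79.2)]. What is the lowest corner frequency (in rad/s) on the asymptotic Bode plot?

0.745 rad/s

Break frequencies occur at each pole and zero magnitude: 0.745 rad/s, 79.2 rad/s.
The lowest is 0.745 rad/s.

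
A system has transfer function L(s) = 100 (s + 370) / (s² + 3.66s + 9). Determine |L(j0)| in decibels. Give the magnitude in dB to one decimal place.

L(0) = 100 × 370 / 9 = 4111.1
20 log₁₀(4111.1) = 72.28 dB

72.3 dB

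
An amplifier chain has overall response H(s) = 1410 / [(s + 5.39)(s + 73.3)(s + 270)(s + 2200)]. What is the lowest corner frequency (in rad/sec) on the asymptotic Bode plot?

5.39 rad/sec

Break frequencies occur at each pole and zero magnitude: 5.39 rad/sec, 73.3 rad/sec, 270 rad/sec, 2200 rad/sec.
The lowest is 5.39 rad/sec.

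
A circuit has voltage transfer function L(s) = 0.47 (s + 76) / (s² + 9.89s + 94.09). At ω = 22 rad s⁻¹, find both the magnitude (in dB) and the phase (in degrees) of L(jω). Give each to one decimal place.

|L| = -21.6 dB, ∠L = -134.7°

|j22 + 76| = √(22² + 76²) = 79.12
|(j22)² + 9.89(j22) + 94.09| = |-389.91 + j217.58| = 446.5
|L(j22)| = 0.47 × 79.12 / 446.5 = 0.083283
20 log₁₀(0.083283) = -21.59 dB
∠(j22 + 76) = arctan(22/76) = 16.14°
∠[(j22)² + 9.89(j22) + 94.09] = ∠[-389.91 + j217.58] = 150.84°
∠L(j22) = 16.14° − 150.84° = -134.69°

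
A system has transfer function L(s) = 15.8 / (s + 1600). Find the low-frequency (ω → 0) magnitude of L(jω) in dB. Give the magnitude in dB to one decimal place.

L(0) = 15.8 / 1600 = 0.009875
20 log₁₀(0.009875) = -40.11 dB

-40.1 dB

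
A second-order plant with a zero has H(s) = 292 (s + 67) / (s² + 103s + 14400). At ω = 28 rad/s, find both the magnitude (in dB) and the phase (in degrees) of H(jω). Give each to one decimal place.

|H| = 3.7 dB, ∠H = 10.7 deg

|j28 + 67| = √(28² + 67²) = 72.62
|(j28)² + 103(j28) + 14400| = |13616 + j2884| = 1.392e+04
|H(j28)| = 292 × 72.62 / 1.392e+04 = 1.5235
20 log₁₀(1.5235) = 3.66 dB
∠(j28 + 67) = arctan(28/67) = 22.68°
∠[(j28)² + 103(j28) + 14400] = ∠[13616 + j2884] = 11.96°
∠H(j28) = 22.68° − 11.96° = 10.72°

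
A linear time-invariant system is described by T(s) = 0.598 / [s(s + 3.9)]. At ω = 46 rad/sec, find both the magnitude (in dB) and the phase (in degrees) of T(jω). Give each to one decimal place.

|T| = -71.0 dB, ∠T = -175.2°

|j46 + 3.9| = √(46² + 3.9²) = 46.17
|j46| = 46
|T(j46)| = 0.598 / (46.17 × 46) = 0.0002816
20 log₁₀(0.0002816) = -71.01 dB
∠(j46 + 3.9) = arctan(46/3.9) = 85.15°
∠(j46) = 90.00°
∠T(j46) = − (85.15° + 90.00°) = -175.15°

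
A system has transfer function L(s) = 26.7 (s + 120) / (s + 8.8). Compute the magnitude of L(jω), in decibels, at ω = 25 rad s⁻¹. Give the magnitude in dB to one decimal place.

|j25 + 120| = √(25² + 120²) = 122.6
|j25 + 8.8| = √(25² + 8.8²) = 26.5
|L(j25)| = 26.7 × 122.6 / 26.5 = 123.48
20 log₁₀(123.48) = 41.83 dB

41.8 dB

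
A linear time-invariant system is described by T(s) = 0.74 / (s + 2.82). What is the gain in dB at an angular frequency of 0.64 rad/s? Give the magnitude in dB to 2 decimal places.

-11.84 dB

|j0.64 + 2.82| = √(0.64² + 2.82²) = 2.892
|T(j0.64)| = 0.74 / 2.892 = 0.2559
20 log₁₀(0.2559) = -11.838 dB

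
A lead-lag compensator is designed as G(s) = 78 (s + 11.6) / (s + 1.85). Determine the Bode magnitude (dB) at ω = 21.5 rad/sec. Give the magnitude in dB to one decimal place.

|j21.5 + 11.6| = √(21.5² + 11.6²) = 24.43
|j21.5 + 1.85| = √(21.5² + 1.85²) = 21.58
|G(j21.5)| = 78 × 24.43 / 21.58 = 88.302
20 log₁₀(88.302) = 38.92 dB

38.9 dB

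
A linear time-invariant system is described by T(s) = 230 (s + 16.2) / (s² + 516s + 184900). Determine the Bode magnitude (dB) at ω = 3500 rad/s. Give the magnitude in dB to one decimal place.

|j3500 + 16.2| = √(3500² + 16.2²) = 3500
|(j3500)² + 516(j3500) + 184900| = |-1.2065e+07 + j1.806e+06| = 1.22e+07
|T(j3500)| = 230 × 3500 / 1.22e+07 = 0.065987
20 log₁₀(0.065987) = -23.61 dB

-23.6 dB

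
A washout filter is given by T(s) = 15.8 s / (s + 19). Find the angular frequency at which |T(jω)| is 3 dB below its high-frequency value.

19 rad/s

For a single-pole high-pass, the −3 dB point is at the pole: ω = 19 rad/s.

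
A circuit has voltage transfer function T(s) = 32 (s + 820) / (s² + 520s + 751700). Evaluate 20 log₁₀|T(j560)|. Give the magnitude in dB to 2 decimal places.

-24.38 dB

|j560 + 820| = √(560² + 820²) = 993
|(j560)² + 520(j560) + 751700| = |4.381e+05 + j2.912e+05| = 5.261e+05
|T(j560)| = 32 × 993 / 5.261e+05 = 0.060403
20 log₁₀(0.060403) = -24.379 dB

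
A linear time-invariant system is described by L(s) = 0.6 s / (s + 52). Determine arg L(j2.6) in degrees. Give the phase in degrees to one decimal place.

∠(j2.6) = 90.00°
∠(j2.6 + 52) = arctan(2.6/52) = 2.86°
∠L(j2.6) = 90.00° − 2.86° = 87.14°

87.1°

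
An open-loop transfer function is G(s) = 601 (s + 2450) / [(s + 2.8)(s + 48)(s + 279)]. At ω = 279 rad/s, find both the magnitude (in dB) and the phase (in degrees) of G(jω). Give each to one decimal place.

|G| = -26.5 dB, ∠G = -208.2°

|j279 + 2450| = √(279² + 2450²) = 2466
|j279 + 2.8| = √(279² + 2.8²) = 279
|j279 + 48| = √(279² + 48²) = 283.1
|j279 + 279| = √(279² + 279²) = 394.6
|G(j279)| = 601 × 2466 / (279 × 283.1 × 394.6) = 0.04755
20 log₁₀(0.04755) = -26.46 dB
∠(j279 + 2450) = arctan(279/2450) = 6.50°
∠(j279 + 2.8) = arctan(279/2.8) = 89.43°
∠(j279 + 48) = arctan(279/48) = 80.24°
∠(j279 + 279) = arctan(279/279) = 45.00°
∠G(j279) = 6.50° − (89.43° + 80.24° + 45.00°) = -208.17°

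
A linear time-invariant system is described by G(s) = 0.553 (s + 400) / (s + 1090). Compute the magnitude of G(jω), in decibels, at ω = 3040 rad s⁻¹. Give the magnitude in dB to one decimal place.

-5.6 dB

|j3040 + 400| = √(3040² + 400²) = 3066
|j3040 + 1090| = √(3040² + 1090²) = 3230
|G(j3040)| = 0.553 × 3066 / 3230 = 0.52504
20 log₁₀(0.52504) = -5.60 dB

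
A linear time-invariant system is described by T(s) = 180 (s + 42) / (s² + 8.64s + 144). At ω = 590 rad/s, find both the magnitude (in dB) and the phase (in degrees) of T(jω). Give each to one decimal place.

|j590 + 42| = √(590² + 42²) = 591.5
|(j590)² + 8.64(j590) + 144| = |-3.4796e+05 + j5097.6| = 3.48e+05
|T(j590)| = 180 × 591.5 / 3.48e+05 = 0.30595
20 log₁₀(0.30595) = -10.29 dB
∠(j590 + 42) = arctan(590/42) = 85.93°
∠[(j590)² + 8.64(j590) + 144] = ∠[-3.4796e+05 + j5097.6] = 179.16°
∠T(j590) = 85.93° − 179.16° = -93.23°

|T| = -10.3 dB, ∠T = -93.2 deg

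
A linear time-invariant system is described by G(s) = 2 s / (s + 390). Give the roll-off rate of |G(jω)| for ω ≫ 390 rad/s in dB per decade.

With 1 zero and 1 pole, the high-frequency asymptotic slope is 20 × (1 − 1) = 0 dB/decade.

0 dB/decade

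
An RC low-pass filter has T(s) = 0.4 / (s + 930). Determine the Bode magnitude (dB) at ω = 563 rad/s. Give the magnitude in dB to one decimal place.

-68.7 dB

|j563 + 930| = √(563² + 930²) = 1087
|T(j563)| = 0.4 / 1087 = 0.00036794
20 log₁₀(0.00036794) = -68.68 dB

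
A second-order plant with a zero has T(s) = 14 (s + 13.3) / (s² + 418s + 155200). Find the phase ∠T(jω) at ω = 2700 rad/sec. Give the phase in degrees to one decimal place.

∠(j2700 + 13.3) = arctan(2700/13.3) = 89.72°
∠[(j2700)² + 418(j2700) + 155200] = ∠[-7.1348e+06 + j1.1286e+06] = 171.01°
∠T(j2700) = 89.72° − 171.01° = -81.29°

-81.3°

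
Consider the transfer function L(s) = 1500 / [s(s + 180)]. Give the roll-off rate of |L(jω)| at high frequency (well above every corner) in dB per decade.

With 0 zeros and 2 poles, the high-frequency asymptotic slope is 20 × (0 − 2) = -40 dB/decade.

-40 dB/decade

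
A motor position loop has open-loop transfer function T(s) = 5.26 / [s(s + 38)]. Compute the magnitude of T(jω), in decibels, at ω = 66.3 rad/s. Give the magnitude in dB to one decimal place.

-59.7 dB

|j66.3 + 38| = √(66.3² + 38²) = 76.42
|j66.3| = 66.3
|T(j66.3)| = 5.26 / (76.42 × 66.3) = 0.0010382
20 log₁₀(0.0010382) = -59.67 dB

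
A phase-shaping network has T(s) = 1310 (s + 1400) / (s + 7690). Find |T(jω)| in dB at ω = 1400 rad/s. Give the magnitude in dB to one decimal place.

|j1400 + 1400| = √(1400² + 1400²) = 1980
|j1400 + 7690| = √(1400² + 7690²) = 7816
|T(j1400)| = 1310 × 1980 / 7816 = 331.82
20 log₁₀(331.82) = 50.42 dB

50.4 dB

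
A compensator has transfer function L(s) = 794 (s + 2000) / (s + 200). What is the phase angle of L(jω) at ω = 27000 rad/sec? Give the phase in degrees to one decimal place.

-3.8°

∠(j27000 + 2000) = arctan(27000/2000) = 85.76°
∠(j27000 + 200) = arctan(27000/200) = 89.58°
∠L(j27000) = 85.76° − 89.58° = -3.81°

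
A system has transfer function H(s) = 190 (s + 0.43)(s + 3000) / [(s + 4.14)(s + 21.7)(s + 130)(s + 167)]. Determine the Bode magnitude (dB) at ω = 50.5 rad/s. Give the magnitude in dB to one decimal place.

-7.4 dB

|j50.5 + 0.43| = √(50.5² + 0.43²) = 50.5
|j50.5 + 3000| = √(50.5² + 3000²) = 3000
|j50.5 + 4.14| = √(50.5² + 4.14²) = 50.67
|j50.5 + 21.7| = √(50.5² + 21.7²) = 54.96
|j50.5 + 130| = √(50.5² + 130²) = 139.5
|j50.5 + 167| = √(50.5² + 167²) = 174.5
|H(j50.5)| = 190 × 50.5 × 3000 / (50.67 × 54.96 × 139.5 × 174.5) = 0.42485
20 log₁₀(0.42485) = -7.44 dB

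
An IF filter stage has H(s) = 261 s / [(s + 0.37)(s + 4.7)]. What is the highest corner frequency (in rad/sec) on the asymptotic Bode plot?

Break frequencies occur at each pole and zero magnitude: 0.37 rad/sec, 4.7 rad/sec.
The highest is 4.7 rad/sec.

4.7 rad/sec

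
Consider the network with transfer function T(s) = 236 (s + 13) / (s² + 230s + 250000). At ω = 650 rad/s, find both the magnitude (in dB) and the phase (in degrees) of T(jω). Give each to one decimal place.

|T| = -3.5 dB, ∠T = -50.2°

|j650 + 13| = √(650² + 13²) = 650.1
|(j650)² + 230(j650) + 250000| = |-1.725e+05 + j1.495e+05| = 2.283e+05
|T(j650)| = 236 × 650.1 / 2.283e+05 = 0.67215
20 log₁₀(0.67215) = -3.45 dB
∠(j650 + 13) = arctan(650/13) = 88.85°
∠[(j650)² + 230(j650) + 250000] = ∠[-1.725e+05 + j1.495e+05] = 139.09°
∠T(j650) = 88.85° − 139.09° = -50.23°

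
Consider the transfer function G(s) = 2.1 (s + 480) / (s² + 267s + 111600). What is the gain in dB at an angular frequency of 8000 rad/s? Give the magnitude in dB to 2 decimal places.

-71.59 dB

|j8000 + 480| = √(8000² + 480²) = 8014
|(j8000)² + 267(j8000) + 111600| = |-6.3888e+07 + j2.136e+06| = 6.392e+07
|G(j8000)| = 2.1 × 8014 / 6.392e+07 = 0.00026328
20 log₁₀(0.00026328) = -71.591 dB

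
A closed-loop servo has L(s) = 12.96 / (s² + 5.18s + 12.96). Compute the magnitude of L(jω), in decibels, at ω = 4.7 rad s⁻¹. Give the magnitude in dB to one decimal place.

|(j4.7)² + 5.18(j4.7) + 12.96| = |-9.13 + j24.346| = 26
|L(j4.7)| = 12.96 / 26 = 0.49843
20 log₁₀(0.49843) = -6.05 dB

-6.0 dB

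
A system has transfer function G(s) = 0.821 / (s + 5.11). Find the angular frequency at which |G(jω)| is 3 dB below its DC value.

For a single-pole low-pass, the −3 dB point is at the pole: ω = 5.11 rad/s.

5.11 rad/s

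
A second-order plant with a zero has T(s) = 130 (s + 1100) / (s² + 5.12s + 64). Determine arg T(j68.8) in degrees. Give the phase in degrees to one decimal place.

∠(j68.8 + 1100) = arctan(68.8/1100) = 3.58°
∠[(j68.8)² + 5.12(j68.8) + 64] = ∠[-4669.4 + j352.26] = 175.69°
∠T(j68.8) = 3.58° − 175.69° = -172.11°

-172.1°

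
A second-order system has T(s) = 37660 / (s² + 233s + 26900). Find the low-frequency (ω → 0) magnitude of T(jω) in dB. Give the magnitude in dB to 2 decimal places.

T(0) = 37660 / 26900 = 1.4
20 log₁₀(1.4) = 2.923 dB

2.92 dB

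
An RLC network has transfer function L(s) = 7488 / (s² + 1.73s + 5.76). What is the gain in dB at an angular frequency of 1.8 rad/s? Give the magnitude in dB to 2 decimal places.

65.43 dB

|(j1.8)² + 1.73(j1.8) + 5.76| = |2.52 + j3.114| = 4.006
|L(j1.8)| = 7488 / 4.006 = 1869.2
20 log₁₀(1869.2) = 65.433 dB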